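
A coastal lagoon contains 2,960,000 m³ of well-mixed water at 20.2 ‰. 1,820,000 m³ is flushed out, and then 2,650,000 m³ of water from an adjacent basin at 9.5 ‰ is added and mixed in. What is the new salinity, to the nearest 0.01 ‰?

Remaining after removal: 1,140,000 m³ at 20.2 ‰ (salt = 23,028,000)
After addition: salt = 23,028,000 + 2,650,000×9.5 = 48,203,000; volume = 3,790,000 m³
S = 48,203,000 / 3,790,000 = 12.7185 ‰

12.72 ‰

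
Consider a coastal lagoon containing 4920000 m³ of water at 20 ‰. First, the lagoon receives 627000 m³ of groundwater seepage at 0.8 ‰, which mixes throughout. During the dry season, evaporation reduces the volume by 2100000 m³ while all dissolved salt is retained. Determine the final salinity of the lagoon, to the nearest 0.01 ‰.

After mixing: salt = 4,920,000×20 + 627,000×0.8 = 98,901,600; volume = 5,547,000 m³
After evaporation: salt unchanged = 98,901,600; volume = 5,547,000 − 2,100,000 = 3,447,000 m³
S = 98,901,600 / 3,447,000 = 28.6921 ‰

28.69 ‰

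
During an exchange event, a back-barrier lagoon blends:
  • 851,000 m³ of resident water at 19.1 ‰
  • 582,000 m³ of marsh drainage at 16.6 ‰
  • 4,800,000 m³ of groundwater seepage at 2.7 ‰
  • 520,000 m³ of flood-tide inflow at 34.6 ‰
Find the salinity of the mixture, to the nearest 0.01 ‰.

Salt balance:
salt = 851,000×19.1 + 582,000×16.6 + 4,800,000×2.7 + 520,000×34.6 = 16,254,100 + 9,661,200 + 12,960,000 + 17,992,000 = 56,867,300
volume = 851,000 + 582,000 + 4,800,000 + 520,000 = 6,753,000 m³
S = 56,867,300 / 6,753,000 = 8.421 ‰

8.42 ‰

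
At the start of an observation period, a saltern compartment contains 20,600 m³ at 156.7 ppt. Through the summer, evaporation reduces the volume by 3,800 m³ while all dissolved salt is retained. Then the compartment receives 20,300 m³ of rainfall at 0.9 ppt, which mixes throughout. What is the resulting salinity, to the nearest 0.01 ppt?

87.50 ppt

After evaporation: salt = 20,600×156.7 = 3,228,020; volume = 20,600 − 3,800 = 16,800 m³
After mixing: salt = 3,228,020 + 20,300×0.9 = 3,246,290; volume = 16,800 + 20,300 = 37,100 m³
S = 3,246,290 / 37,100 = 87.5011 ppt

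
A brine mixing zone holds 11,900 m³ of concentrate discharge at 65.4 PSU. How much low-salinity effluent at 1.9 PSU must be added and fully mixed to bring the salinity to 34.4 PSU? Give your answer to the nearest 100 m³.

11400 m³

Salt balance: 11,900×65.4 + V×1.9 = (11,900+V)×34.4
778,260 + 1.9V = 409,360 + 34.4V
368,900 = 32.5V
V = 11,350.77 m³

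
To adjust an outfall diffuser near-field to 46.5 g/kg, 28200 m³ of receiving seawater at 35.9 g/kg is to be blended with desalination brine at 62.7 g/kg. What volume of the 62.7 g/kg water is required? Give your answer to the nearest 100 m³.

Salt balance: 28,200×35.9 + V×62.7 = (28,200+V)×46.5
1,012,380 + 62.7V = 1,311,300 + 46.5V
298,920 = 16.2V
V = 18,451.85 m³

18500 m³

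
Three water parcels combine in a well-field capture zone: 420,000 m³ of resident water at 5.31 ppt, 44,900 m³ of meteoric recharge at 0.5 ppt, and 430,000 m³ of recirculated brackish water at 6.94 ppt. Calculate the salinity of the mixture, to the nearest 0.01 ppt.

5.85 ppt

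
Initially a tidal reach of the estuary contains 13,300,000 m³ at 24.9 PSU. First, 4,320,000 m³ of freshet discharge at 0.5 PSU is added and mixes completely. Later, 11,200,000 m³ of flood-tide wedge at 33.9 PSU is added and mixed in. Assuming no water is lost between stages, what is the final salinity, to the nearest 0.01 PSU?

24.74 PSU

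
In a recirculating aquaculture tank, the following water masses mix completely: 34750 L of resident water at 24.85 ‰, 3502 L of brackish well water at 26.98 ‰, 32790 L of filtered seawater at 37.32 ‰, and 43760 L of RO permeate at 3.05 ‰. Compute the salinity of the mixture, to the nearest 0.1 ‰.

20.2 ‰

Weighted by volume,
salt = 34,750×24.85 + 3,502×26.98 + 32,790×37.32 + 43,760×3.05 = 863,537.5 + 94,483.96 + 1,223,722.8 + 133,468 = 2,315,212.26
volume = 34,750 + 3,502 + 32,790 + 43,760 = 114,802 L
S = 2,315,212.26 / 114,802 = 20.167 ‰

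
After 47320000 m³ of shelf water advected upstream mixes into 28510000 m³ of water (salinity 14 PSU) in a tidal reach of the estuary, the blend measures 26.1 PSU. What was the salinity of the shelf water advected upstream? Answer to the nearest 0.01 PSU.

33.39 PSU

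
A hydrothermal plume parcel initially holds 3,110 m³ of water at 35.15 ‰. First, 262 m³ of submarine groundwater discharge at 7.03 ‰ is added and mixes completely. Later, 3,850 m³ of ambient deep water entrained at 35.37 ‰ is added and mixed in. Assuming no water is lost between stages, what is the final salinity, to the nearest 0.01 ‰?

Total salt / total volume:
Initial salt = 3,110×35.15 = 109,316.5
After stage 1: salt = 109,316.5 + 262×7.03 = 111,158.36; volume = 3,372 m³; S = 32.965 ‰
After stage 2: salt = 111,158.36 + 3,850×35.37 = 247,332.86; volume = 7,222 m³
S = 247,332.86 / 7,222 = 34.2471 ‰

34.25 ‰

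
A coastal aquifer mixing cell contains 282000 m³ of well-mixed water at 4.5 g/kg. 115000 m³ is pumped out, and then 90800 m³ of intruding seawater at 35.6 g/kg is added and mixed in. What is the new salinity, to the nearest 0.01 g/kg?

Remaining after removal: 167,000 m³ at 4.5 g/kg (salt = 751,500)
After addition: salt = 751,500 + 90,800×35.6 = 3,983,980; volume = 257,800 m³
S = 3,983,980 / 257,800 = 15.4538 g/kg

15.45 g/kg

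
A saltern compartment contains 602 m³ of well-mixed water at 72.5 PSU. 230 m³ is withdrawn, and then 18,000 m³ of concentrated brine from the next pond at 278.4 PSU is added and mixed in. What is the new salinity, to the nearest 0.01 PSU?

274.23 PSU

Remaining after removal: 372 m³ at 72.5 PSU (salt = 26,970)
After addition: salt = 26,970 + 18,000×278.4 = 5,038,170; volume = 18,372 m³
S = 5,038,170 / 18,372 = 274.2309 PSU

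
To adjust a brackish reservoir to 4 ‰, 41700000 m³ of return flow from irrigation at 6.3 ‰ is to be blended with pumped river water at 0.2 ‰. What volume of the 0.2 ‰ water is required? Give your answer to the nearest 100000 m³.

Salt balance: 41,700,000×6.3 + V×0.2 = (41,700,000+V)×4
262,710,000 + 0.2V = 166,800,000 + 4V
95,910,000 = 3.8V
V = 25,239,473.68 m³

25200000 m³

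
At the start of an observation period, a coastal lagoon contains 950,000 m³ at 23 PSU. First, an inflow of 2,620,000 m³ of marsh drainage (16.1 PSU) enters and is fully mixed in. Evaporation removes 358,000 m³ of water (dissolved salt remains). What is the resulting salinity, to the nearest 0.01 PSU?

19.94 PSU

After mixing: salt = 950,000×23 + 2,620,000×16.1 = 64,032,000; volume = 3,570,000 m³
After evaporation: salt unchanged = 64,032,000; volume = 3,570,000 − 358,000 = 3,212,000 m³
S = 64,032,000 / 3,212,000 = 19.9352 PSU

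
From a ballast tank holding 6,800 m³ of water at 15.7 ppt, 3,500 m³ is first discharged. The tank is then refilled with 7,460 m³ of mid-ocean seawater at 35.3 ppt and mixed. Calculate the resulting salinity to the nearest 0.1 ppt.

Remaining after removal: 3,300 m³ at 15.7 ppt (salt = 51,810)
After addition: salt = 51,810 + 7,460×35.3 = 315,148; volume = 10,760 m³
S = 315,148 / 10,760 = 29.2888 ppt

29.3 ppt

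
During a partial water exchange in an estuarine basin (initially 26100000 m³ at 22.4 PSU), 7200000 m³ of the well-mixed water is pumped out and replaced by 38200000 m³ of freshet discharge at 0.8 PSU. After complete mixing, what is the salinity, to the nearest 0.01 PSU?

Remaining after removal: 18,900,000 m³ at 22.4 PSU (salt = 423,360,000)
After addition: salt = 423,360,000 + 38,200,000×0.8 = 453,920,000; volume = 57,100,000 m³
S = 453,920,000 / 57,100,000 = 7.9496 PSU

7.95 PSU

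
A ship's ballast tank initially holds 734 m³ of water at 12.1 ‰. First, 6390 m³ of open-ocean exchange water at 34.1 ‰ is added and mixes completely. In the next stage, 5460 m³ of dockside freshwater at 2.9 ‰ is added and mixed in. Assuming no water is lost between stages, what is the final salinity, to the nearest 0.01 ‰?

19.28 ‰

Weighted by volume,
Initial salt = 734×12.1 = 8,881.4
After stage 1: salt = 8,881.4 + 6,390×34.1 = 226,780.4; volume = 7,124 m³; S = 31.833 ‰
After stage 2: salt = 226,780.4 + 5,460×2.9 = 242,614.4; volume = 12,584 m³
S = 242,614.4 / 12,584 = 19.2796 ‰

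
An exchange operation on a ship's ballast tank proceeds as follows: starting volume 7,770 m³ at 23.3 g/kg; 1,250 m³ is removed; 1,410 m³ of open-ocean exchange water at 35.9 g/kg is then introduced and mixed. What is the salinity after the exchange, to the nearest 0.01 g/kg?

Remaining after removal: 6,520 m³ at 23.3 g/kg (salt = 151,916)
After addition: salt = 151,916 + 1,410×35.9 = 202,535; volume = 7,930 m³
S = 202,535 / 7,930 = 25.5404 g/kg

25.54 g/kg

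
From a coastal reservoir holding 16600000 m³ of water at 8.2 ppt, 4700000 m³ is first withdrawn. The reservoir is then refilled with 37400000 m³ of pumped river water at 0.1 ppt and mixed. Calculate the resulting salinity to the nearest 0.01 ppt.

Remaining after removal: 11,900,000 m³ at 8.2 ppt (salt = 97,580,000)
After addition: salt = 97,580,000 + 37,400,000×0.1 = 101,320,000; volume = 49,300,000 m³
S = 101,320,000 / 49,300,000 = 2.0552 ppt

2.06 ppt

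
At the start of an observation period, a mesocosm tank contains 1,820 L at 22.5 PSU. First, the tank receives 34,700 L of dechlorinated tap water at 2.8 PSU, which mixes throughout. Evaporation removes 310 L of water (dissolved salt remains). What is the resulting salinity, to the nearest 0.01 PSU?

After mixing: salt = 1,820×22.5 + 34,700×2.8 = 138,110; volume = 36,520 L
After evaporation: salt unchanged = 138,110; volume = 36,520 − 310 = 36,210 L
S = 138,110 / 36,210 = 3.8141 PSU

3.81 PSU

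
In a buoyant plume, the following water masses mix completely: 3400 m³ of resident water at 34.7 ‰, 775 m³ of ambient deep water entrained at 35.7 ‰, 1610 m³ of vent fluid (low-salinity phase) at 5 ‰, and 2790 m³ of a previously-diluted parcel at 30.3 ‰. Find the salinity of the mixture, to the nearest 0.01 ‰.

27.78 ‰

Salt balance:
salt = 3,400×34.7 + 775×35.7 + 1,610×5 + 2,790×30.3 = 117,980 + 27,667.5 + 8,050 + 84,537 = 238,234.5
volume = 3,400 + 775 + 1,610 + 2,790 = 8,575 m³
S = 238,234.5 / 8,575 = 27.7824 ‰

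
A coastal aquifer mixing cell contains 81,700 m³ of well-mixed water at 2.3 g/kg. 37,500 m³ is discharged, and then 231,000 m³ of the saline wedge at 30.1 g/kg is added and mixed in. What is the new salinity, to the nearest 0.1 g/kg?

Remaining after removal: 44,200 m³ at 2.3 g/kg (salt = 101,660)
After addition: salt = 101,660 + 231,000×30.1 = 7,054,760; volume = 275,200 m³
S = 7,054,760 / 275,200 = 25.635 g/kg

25.6 g/kg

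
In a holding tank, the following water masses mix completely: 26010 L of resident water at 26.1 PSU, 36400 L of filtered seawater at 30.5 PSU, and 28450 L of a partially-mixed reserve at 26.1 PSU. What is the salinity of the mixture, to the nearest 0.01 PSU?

27.86 PSU

Mass of salt is conserved:
salt = 26,010×26.1 + 36,400×30.5 + 28,450×26.1 = 678,861 + 1,110,200 + 742,545 = 2,531,606
volume = 26,010 + 36,400 + 28,450 = 90,860 L
S = 2,531,606 / 90,860 = 27.8627 PSU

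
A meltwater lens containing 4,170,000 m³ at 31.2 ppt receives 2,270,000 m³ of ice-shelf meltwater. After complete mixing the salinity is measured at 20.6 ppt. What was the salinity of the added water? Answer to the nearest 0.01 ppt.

1.13 ppt

Salt balance: 4,170,000×31.2 + 2,270,000×S = 6,440,000×20.6
130,104,000 + 2,270,000·S = 132,664,000
S = (132,664,000 − 130,104,000) / 2,270,000 = 1.1278 ppt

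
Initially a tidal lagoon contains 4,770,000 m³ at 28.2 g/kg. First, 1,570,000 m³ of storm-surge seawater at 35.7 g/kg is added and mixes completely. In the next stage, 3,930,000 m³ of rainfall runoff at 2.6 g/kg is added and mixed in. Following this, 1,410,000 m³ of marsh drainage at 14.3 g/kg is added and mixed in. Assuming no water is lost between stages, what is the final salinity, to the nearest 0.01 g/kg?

Conserving salt mass:
Initial salt = 4,770,000×28.2 = 134,514,000
After stage 1: salt = 134,514,000 + 1,570,000×35.7 = 190,563,000; volume = 6,340,000 m³; S = 30.057 g/kg
After stage 2: salt = 190,563,000 + 3,930,000×2.6 = 200,781,000; volume = 10,270,000 m³; S = 19.55 g/kg
After stage 3: salt = 200,781,000 + 1,410,000×14.3 = 220,944,000; volume = 11,680,000 m³
S = 220,944,000 / 11,680,000 = 18.9164 g/kg

18.92 g/kg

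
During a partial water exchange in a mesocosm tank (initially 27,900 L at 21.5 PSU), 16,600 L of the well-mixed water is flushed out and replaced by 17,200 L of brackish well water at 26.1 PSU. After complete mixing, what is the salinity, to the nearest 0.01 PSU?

24.28 PSU

Remaining after removal: 11,300 L at 21.5 PSU (salt = 242,950)
After addition: salt = 242,950 + 17,200×26.1 = 691,870; volume = 28,500 L
S = 691,870 / 28,500 = 24.2761 PSU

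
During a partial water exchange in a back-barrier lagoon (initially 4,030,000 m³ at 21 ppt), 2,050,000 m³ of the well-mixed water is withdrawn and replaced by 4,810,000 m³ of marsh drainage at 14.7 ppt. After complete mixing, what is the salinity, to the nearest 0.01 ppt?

16.54 ppt

Remaining after removal: 1,980,000 m³ at 21 ppt (salt = 41,580,000)
After addition: salt = 41,580,000 + 4,810,000×14.7 = 112,287,000; volume = 6,790,000 m³
S = 112,287,000 / 6,790,000 = 16.5371 ppt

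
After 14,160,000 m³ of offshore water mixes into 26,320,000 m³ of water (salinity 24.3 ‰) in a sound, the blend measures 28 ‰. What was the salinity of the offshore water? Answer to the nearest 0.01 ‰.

Salt balance: 26,320,000×24.3 + 14,160,000×S = 40,480,000×28
639,576,000 + 14,160,000·S = 1,133,440,000
S = (1,133,440,000 − 639,576,000) / 14,160,000 = 34.8774 ‰

34.88 ‰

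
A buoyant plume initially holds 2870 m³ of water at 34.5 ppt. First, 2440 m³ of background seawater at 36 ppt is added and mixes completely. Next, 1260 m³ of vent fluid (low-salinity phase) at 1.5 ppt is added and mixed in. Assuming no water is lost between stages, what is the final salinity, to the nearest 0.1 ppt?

Salt balance:
Initial salt = 2,870×34.5 = 99,015
After stage 1: salt = 99,015 + 2,440×36 = 186,855; volume = 5,310 m³; S = 35.189 ppt
After stage 2: salt = 186,855 + 1,260×1.5 = 188,745; volume = 6,570 m³
S = 188,745 / 6,570 = 28.7283 ppt

28.7 ppt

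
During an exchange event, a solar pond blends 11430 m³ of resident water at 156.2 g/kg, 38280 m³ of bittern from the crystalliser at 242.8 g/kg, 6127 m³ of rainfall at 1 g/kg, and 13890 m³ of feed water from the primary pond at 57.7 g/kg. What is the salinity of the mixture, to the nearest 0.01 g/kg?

170.48 g/kg

Salt balance:
salt = 11,430×156.2 + 38,280×242.8 + 6,127×1 + 13,890×57.7 = 1,785,366 + 9,294,384 + 6,127 + 801,453 = 11,887,330
volume = 11,430 + 38,280 + 6,127 + 13,890 = 69,727 m³
S = 11,887,330 / 69,727 = 170.4839 g/kg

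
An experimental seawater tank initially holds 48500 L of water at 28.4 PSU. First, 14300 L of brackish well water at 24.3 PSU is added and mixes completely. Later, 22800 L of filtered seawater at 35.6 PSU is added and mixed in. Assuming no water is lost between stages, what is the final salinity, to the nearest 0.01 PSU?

By conservation of dissolved salt,
Initial salt = 48,500×28.4 = 1,377,400
After stage 1: salt = 1,377,400 + 14,300×24.3 = 1,724,890; volume = 62,800 L; S = 27.466 PSU
After stage 2: salt = 1,724,890 + 22,800×35.6 = 2,536,570; volume = 85,600 L
S = 2,536,570 / 85,600 = 29.6328 PSU

29.63 PSU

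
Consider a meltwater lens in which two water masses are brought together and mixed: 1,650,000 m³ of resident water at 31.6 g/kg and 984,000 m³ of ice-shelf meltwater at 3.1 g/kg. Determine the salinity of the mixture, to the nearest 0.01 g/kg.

20.95 g/kg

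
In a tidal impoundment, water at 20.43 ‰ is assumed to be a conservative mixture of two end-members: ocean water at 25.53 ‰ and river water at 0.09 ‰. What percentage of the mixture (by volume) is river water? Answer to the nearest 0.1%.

20.0%

Let f be the freshwater fraction. Salt balance per unit volume:
f×0.09 + (1−f)×25.53 = 20.43
f = (25.53 − 20.43) / (25.53 − 0.09) = 5.1/25.44 = 0.2005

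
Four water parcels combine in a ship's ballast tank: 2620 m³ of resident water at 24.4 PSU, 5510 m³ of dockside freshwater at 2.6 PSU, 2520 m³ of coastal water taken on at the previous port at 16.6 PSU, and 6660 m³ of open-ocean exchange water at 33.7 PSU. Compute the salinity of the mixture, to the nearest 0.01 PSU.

19.90 PSU

Total salt / total volume:
salt = 2,620×24.4 + 5,510×2.6 + 2,520×16.6 + 6,660×33.7 = 63,928 + 14,326 + 41,832 + 224,442 = 344,528
volume = 2,620 + 5,510 + 2,520 + 6,660 = 17,310 m³
S = 344,528 / 17,310 = 19.9034 PSU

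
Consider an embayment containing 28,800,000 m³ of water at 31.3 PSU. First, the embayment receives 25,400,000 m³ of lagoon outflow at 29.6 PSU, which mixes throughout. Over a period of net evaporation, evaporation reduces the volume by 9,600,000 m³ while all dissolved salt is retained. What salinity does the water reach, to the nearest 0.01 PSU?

After mixing: salt = 28,800,000×31.3 + 25,400,000×29.6 = 1,653,280,000; volume = 54,200,000 m³
After evaporation: salt unchanged = 1,653,280,000; volume = 54,200,000 − 9,600,000 = 44,600,000 m³
S = 1,653,280,000 / 44,600,000 = 37.0691 PSU

37.07 PSU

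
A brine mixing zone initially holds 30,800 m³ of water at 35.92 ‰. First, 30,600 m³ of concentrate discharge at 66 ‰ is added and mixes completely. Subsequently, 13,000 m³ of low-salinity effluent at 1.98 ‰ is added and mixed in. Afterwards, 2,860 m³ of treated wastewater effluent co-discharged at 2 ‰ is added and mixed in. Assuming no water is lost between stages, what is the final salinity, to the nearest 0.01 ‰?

By conservation of dissolved salt,
Initial salt = 30,800×35.92 = 1,106,336
After stage 1: salt = 1,106,336 + 30,600×66 = 3,125,936; volume = 61,400 m³; S = 50.911 ‰
After stage 2: salt = 3,125,936 + 13,000×1.98 = 3,151,676; volume = 74,400 m³; S = 42.361 ‰
After stage 3: salt = 3,151,676 + 2,860×2 = 3,157,396; volume = 77,260 m³
S = 3,157,396 / 77,260 = 40.8671 ‰

40.87 ‰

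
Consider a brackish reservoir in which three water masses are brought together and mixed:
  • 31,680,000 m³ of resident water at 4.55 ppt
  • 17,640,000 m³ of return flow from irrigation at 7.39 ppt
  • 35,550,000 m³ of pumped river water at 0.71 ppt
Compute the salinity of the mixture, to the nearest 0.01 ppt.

3.53 ppt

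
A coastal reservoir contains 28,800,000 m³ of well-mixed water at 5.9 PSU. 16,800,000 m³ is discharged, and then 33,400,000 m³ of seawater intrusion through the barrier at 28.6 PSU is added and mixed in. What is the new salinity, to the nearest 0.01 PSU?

Remaining after removal: 12,000,000 m³ at 5.9 PSU (salt = 70,800,000)
After addition: salt = 70,800,000 + 33,400,000×28.6 = 1,026,040,000; volume = 45,400,000 m³
S = 1,026,040,000 / 45,400,000 = 22.6 PSU

22.60 PSU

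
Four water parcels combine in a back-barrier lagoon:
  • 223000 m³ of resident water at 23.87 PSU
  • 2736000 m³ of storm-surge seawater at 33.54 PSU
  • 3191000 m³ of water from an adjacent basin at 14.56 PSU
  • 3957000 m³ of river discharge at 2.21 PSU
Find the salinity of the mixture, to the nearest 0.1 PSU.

By conservation of dissolved salt,
salt = 223,000×23.87 + 2,736,000×33.54 + 3,191,000×14.56 + 3,957,000×2.21 = 5,323,010 + 91,765,440 + 46,460,960 + 8,744,970 = 152,294,380
volume = 223,000 + 2,736,000 + 3,191,000 + 3,957,000 = 10,107,000 m³
S = 152,294,380 / 10,107,000 = 15.068 PSU

15.1 PSU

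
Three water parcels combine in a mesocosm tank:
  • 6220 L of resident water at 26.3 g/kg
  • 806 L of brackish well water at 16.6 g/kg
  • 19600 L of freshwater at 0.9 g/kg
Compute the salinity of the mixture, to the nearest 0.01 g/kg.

7.31 g/kg

Conserving salt mass:
salt = 6,220×26.3 + 806×16.6 + 19,600×0.9 = 163,586 + 13,379.6 + 17,640 = 194,605.6
volume = 6,220 + 806 + 19,600 = 26,626 L
S = 194,605.6 / 26,626 = 7.3089 g/kg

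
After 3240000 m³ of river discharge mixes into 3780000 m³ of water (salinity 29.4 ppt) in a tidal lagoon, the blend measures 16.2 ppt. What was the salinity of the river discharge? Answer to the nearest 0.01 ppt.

Salt balance: 3,780,000×29.4 + 3,240,000×S = 7,020,000×16.2
111,132,000 + 3,240,000·S = 113,724,000
S = (113,724,000 − 111,132,000) / 3,240,000 = 0.8 ppt

0.80 ppt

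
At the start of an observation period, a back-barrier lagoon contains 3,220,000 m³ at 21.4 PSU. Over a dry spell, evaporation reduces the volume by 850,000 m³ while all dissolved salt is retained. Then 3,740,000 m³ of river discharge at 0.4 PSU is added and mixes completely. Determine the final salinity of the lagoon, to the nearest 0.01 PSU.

After evaporation: salt = 3,220,000×21.4 = 68,908,000; volume = 3,220,000 − 850,000 = 2,370,000 m³
After mixing: salt = 68,908,000 + 3,740,000×0.4 = 70,404,000; volume = 2,370,000 + 3,740,000 = 6,110,000 m³
S = 70,404,000 / 6,110,000 = 11.5227 PSU

11.52 PSU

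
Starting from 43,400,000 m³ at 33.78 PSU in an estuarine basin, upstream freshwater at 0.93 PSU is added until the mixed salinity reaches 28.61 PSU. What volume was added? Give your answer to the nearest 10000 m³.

Salt balance: 43,400,000×33.78 + V×0.93 = (43,400,000+V)×28.61
1,466,052,000 + 0.93V = 1,241,674,000 + 28.61V
224,378,000 = 27.68V
V = 8,106,141.62 m³

8110000 m³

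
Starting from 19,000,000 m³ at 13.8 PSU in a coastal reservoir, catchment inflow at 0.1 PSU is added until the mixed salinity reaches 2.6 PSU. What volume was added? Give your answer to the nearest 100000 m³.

85100000 m³

Salt balance: 19,000,000×13.8 + V×0.1 = (19,000,000+V)×2.6
262,200,000 + 0.1V = 49,400,000 + 2.6V
212,800,000 = 2.5V
V = 85,120,000 m³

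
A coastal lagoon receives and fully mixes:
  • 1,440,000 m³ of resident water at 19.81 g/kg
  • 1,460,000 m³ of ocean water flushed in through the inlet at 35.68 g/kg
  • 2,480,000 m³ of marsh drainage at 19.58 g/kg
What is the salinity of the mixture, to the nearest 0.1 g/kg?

24.0 g/kg

Weighted by volume,
salt = 1,440,000×19.81 + 1,460,000×35.68 + 2,480,000×19.58 = 28,526,400 + 52,092,800 + 48,558,400 = 129,177,600
volume = 1,440,000 + 1,460,000 + 2,480,000 = 5,380,000 m³
S = 129,177,600 / 5,380,000 = 24.011 g/kg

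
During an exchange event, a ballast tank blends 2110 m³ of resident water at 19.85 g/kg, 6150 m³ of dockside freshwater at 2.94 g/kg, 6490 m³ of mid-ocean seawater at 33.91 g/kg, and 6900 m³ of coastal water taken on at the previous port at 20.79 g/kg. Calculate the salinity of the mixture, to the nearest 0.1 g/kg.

19.6 g/kg

Mass of salt is conserved:
salt = 2,110×19.85 + 6,150×2.94 + 6,490×33.91 + 6,900×20.79 = 41,883.5 + 18,081 + 220,075.9 + 143,451 = 423,491.4
volume = 2,110 + 6,150 + 6,490 + 6,900 = 21,650 m³
S = 423,491.4 / 21,650 = 19.561 g/kg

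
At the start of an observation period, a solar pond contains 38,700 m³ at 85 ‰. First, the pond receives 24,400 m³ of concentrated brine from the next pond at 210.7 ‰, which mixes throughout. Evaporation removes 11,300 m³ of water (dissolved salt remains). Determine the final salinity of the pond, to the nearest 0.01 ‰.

162.75 ‰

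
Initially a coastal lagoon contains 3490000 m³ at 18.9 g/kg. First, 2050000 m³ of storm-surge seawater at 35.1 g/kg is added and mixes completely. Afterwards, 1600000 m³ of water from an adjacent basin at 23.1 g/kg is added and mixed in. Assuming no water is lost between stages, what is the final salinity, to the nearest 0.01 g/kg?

24.49 g/kg

Salt balance:
Initial salt = 3,490,000×18.9 = 65,961,000
After stage 1: salt = 65,961,000 + 2,050,000×35.1 = 137,916,000; volume = 5,540,000 m³; S = 24.895 g/kg
After stage 2: salt = 137,916,000 + 1,600,000×23.1 = 174,876,000; volume = 7,140,000 m³
S = 174,876,000 / 7,140,000 = 24.4924 g/kg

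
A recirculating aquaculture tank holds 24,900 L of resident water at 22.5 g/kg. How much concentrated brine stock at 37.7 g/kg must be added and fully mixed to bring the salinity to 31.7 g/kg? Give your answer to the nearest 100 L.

Salt balance: 24,900×22.5 + V×37.7 = (24,900+V)×31.7
560,250 + 37.7V = 789,330 + 31.7V
229,080 = 6V
V = 38,180 L

38200 L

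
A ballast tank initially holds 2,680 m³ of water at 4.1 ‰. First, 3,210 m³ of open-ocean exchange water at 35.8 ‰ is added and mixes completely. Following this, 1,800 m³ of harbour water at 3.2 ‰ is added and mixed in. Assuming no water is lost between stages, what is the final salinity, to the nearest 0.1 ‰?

Total salt / total volume:
Initial salt = 2,680×4.1 = 10,988
After stage 1: salt = 10,988 + 3,210×35.8 = 125,906; volume = 5,890 m³; S = 21.376 ‰
After stage 2: salt = 125,906 + 1,800×3.2 = 131,666; volume = 7,690 m³
S = 131,666 / 7,690 = 17.1217 ‰

17.1 ‰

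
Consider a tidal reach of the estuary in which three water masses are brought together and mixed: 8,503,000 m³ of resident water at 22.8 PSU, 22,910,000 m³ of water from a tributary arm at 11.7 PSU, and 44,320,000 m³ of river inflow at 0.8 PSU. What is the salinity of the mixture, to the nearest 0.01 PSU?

6.57 PSU

By conservation of dissolved salt,
salt = 8,503,000×22.8 + 22,910,000×11.7 + 44,320,000×0.8 = 193,868,400 + 268,047,000 + 35,456,000 = 497,371,400
volume = 8,503,000 + 22,910,000 + 44,320,000 = 75,733,000 m³
S = 497,371,400 / 75,733,000 = 6.5674 PSU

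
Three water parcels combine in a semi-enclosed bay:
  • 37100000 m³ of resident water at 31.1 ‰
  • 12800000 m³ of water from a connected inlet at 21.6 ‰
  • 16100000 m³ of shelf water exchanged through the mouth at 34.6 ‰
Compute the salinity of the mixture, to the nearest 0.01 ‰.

Conserving salt mass:
salt = 37,100,000×31.1 + 12,800,000×21.6 + 16,100,000×34.6 = 1,153,810,000 + 276,480,000 + 557,060,000 = 1,987,350,000
volume = 37,100,000 + 12,800,000 + 16,100,000 = 66,000,000 m³
S = 1,987,350,000 / 66,000,000 = 30.1114 ‰

30.11 ‰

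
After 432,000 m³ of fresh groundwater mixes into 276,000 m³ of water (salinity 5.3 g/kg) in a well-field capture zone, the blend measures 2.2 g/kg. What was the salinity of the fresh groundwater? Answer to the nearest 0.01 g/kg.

0.22 g/kg

Salt balance: 276,000×5.3 + 432,000×S = 708,000×2.2
1,462,800 + 432,000·S = 1,557,600
S = (1,557,600 − 1,462,800) / 432,000 = 0.2194 g/kg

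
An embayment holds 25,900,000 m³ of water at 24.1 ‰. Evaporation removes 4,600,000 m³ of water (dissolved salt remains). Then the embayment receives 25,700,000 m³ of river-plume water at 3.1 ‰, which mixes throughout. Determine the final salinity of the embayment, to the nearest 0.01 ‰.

14.98 ‰

After evaporation: salt = 25,900,000×24.1 = 624,190,000; volume = 25,900,000 − 4,600,000 = 21,300,000 m³
After mixing: salt = 624,190,000 + 25,700,000×3.1 = 703,860,000; volume = 21,300,000 + 25,700,000 = 47,000,000 m³
S = 703,860,000 / 47,000,000 = 14.9757 ‰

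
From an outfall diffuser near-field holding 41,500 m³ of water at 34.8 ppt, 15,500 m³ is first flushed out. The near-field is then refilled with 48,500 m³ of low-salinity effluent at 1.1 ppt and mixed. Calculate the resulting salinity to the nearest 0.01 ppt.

12.86 ppt

Remaining after removal: 26,000 m³ at 34.8 ppt (salt = 904,800)
After addition: salt = 904,800 + 48,500×1.1 = 958,150; volume = 74,500 m³
S = 958,150 / 74,500 = 12.8611 ppt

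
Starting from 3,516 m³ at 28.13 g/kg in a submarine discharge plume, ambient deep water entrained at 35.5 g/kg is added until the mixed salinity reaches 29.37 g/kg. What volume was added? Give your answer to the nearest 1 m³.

Salt balance: 3,516×28.13 + V×35.5 = (3,516+V)×29.37
98,905.08 + 35.5V = 103,264.92 + 29.37V
4,359.84 = 6.13V
V = 711.23 m³

711 m³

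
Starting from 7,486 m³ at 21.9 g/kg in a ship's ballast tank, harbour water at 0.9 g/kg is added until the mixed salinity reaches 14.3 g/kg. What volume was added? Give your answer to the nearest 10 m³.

4250 m³

Salt balance: 7,486×21.9 + V×0.9 = (7,486+V)×14.3
163,943.4 + 0.9V = 107,049.8 + 14.3V
56,893.6 = 13.4V
V = 4,245.79 m³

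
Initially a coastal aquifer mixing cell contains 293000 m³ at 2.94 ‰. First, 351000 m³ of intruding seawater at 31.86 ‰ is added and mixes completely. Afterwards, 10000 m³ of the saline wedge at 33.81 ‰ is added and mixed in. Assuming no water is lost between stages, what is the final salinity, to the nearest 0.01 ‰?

By conservation of dissolved salt,
Initial salt = 293,000×2.94 = 861,420
After stage 1: salt = 861,420 + 351,000×31.86 = 12,044,280; volume = 644,000 m³; S = 18.702 ‰
After stage 2: salt = 12,044,280 + 10,000×33.81 = 12,382,380; volume = 654,000 m³
S = 12,382,380 / 654,000 = 18.9333 ‰

18.93 ‰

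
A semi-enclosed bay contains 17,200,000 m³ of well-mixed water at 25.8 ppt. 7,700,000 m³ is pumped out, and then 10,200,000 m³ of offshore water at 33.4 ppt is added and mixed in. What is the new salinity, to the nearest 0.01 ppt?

Remaining after removal: 9,500,000 m³ at 25.8 ppt (salt = 245,100,000)
After addition: salt = 245,100,000 + 10,200,000×33.4 = 585,780,000; volume = 19,700,000 m³
S = 585,780,000 / 19,700,000 = 29.735 ppt

29.74 ppt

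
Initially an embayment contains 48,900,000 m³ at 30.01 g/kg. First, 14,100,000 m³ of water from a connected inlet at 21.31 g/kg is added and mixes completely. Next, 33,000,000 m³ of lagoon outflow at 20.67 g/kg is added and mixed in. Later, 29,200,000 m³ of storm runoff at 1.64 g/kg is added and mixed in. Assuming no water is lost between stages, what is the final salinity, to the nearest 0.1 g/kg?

20.0 g/kg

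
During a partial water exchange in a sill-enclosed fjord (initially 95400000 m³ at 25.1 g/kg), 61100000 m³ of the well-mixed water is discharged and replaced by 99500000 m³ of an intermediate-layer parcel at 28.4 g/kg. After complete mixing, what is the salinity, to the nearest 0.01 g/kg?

Remaining after removal: 34,300,000 m³ at 25.1 g/kg (salt = 860,930,000)
After addition: salt = 860,930,000 + 99,500,000×28.4 = 3,686,730,000; volume = 133,800,000 m³
S = 3,686,730,000 / 133,800,000 = 27.554 g/kg

27.55 g/kg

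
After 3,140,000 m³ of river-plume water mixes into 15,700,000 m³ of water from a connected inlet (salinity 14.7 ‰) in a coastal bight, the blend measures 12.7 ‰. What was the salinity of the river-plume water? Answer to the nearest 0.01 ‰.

Salt balance: 15,700,000×14.7 + 3,140,000×S = 18,840,000×12.7
230,790,000 + 3,140,000·S = 239,268,000
S = (239,268,000 − 230,790,000) / 3,140,000 = 2.7 ‰

2.70 ‰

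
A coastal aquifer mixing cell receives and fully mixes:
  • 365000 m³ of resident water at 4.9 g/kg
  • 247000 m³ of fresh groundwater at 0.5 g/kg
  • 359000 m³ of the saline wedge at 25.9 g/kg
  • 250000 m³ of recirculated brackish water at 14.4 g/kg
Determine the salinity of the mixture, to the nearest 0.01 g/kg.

12.13 g/kg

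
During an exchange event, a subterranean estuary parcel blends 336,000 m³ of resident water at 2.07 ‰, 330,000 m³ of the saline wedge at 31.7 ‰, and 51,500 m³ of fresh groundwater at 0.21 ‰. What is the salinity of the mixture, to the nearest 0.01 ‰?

15.56 ‰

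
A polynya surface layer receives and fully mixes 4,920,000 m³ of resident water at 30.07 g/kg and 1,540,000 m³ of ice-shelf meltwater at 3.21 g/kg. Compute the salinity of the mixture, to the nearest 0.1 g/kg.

23.7 g/kg

Salt balance:
salt = 4,920,000×30.07 + 1,540,000×3.21 = 147,944,400 + 4,943,400 = 152,887,800
volume = 4,920,000 + 1,540,000 = 6,460,000 m³
S = 152,887,800 / 6,460,000 = 23.667 g/kg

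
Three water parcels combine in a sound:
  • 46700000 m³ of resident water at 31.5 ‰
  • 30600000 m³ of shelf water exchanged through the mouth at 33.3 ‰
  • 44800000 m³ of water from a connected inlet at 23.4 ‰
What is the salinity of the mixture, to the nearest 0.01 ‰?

Total salt / total volume:
salt = 46,700,000×31.5 + 30,600,000×33.3 + 44,800,000×23.4 = 1,471,050,000 + 1,018,980,000 + 1,048,320,000 = 3,538,350,000
volume = 46,700,000 + 30,600,000 + 44,800,000 = 122,100,000 m³
S = 3,538,350,000 / 122,100,000 = 28.9791 ‰

28.98 ‰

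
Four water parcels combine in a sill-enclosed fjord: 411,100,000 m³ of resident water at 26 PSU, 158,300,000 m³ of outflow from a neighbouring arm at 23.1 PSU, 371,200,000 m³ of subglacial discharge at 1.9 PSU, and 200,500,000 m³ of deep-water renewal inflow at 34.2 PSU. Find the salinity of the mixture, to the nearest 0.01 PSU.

19.20 PSU

Total salt / total volume:
salt = 411,100,000×26 + 158,300,000×23.1 + 371,200,000×1.9 + 200,500,000×34.2 = 10,688,600,000 + 3,656,730,000 + 705,280,000 + 6,857,100,000 = 21,907,710,000
volume = 411,100,000 + 158,300,000 + 371,200,000 + 200,500,000 = 1,141,100,000 m³
S = 21,907,710,000 / 1,141,100,000 = 19.1988 PSU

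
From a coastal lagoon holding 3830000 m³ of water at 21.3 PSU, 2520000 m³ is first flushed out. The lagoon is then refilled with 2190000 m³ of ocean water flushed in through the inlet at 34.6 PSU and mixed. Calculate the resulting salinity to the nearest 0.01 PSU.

29.62 PSU

Remaining after removal: 1,310,000 m³ at 21.3 PSU (salt = 27,903,000)
After addition: salt = 27,903,000 + 2,190,000×34.6 = 103,677,000; volume = 3,500,000 m³
S = 103,677,000 / 3,500,000 = 29.622 PSU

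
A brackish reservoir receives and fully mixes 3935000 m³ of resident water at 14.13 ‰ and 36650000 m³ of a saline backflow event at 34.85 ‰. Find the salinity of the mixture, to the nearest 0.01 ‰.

32.84 ‰

Mass of salt is conserved:
salt = 3,935,000×14.13 + 36,650,000×34.85 = 55,601,550 + 1,277,252,500 = 1,332,854,050
volume = 3,935,000 + 36,650,000 = 40,585,000 m³
S = 1,332,854,050 / 40,585,000 = 32.8411 ‰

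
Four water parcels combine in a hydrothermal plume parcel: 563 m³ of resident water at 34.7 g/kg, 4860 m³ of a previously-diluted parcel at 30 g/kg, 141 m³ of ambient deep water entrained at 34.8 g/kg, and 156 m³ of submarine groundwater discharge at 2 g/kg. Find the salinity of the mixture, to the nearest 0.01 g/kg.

Conserving salt mass:
salt = 563×34.7 + 4,860×30 + 141×34.8 + 156×2 = 19,536.1 + 145,800 + 4,906.8 + 312 = 170,554.9
volume = 563 + 4,860 + 141 + 156 = 5,720 m³
S = 170,554.9 / 5,720 = 29.8173 g/kg

29.82 g/kg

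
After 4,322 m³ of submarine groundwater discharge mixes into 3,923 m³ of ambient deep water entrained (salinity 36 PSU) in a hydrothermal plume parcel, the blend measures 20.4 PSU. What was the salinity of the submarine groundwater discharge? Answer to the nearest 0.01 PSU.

6.24 PSU

Salt balance: 3,923×36 + 4,322×S = 8,245×20.4
141,228 + 4,322·S = 168,198
S = (168,198 − 141,228) / 4,322 = 6.2402 PSU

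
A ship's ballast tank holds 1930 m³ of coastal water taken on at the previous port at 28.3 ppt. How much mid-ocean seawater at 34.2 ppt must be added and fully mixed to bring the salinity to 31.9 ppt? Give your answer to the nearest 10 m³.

Salt balance: 1,930×28.3 + V×34.2 = (1,930+V)×31.9
54,619 + 34.2V = 61,567 + 31.9V
6,948 = 2.3V
V = 3,020.87 m³

3020 m³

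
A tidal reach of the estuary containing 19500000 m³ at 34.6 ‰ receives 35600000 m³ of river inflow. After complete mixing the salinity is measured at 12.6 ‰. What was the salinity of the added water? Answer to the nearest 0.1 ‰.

Salt balance: 19,500,000×34.6 + 35,600,000×S = 55,100,000×12.6
674,700,000 + 35,600,000·S = 694,260,000
S = (694,260,000 − 674,700,000) / 35,600,000 = 0.5494 ‰

0.5 ‰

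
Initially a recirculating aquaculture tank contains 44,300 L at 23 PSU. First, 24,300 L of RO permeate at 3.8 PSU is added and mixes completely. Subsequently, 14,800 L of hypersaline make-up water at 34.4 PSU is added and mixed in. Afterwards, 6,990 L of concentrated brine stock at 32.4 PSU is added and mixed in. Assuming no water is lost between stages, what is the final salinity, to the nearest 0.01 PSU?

20.43 PSU

Weighted by volume,
Initial salt = 44,300×23 = 1,018,900
After stage 1: salt = 1,018,900 + 24,300×3.8 = 1,111,240; volume = 68,600 L; S = 16.199 PSU
After stage 2: salt = 1,111,240 + 14,800×34.4 = 1,620,360; volume = 83,400 L; S = 19.429 PSU
After stage 3: salt = 1,620,360 + 6,990×32.4 = 1,846,836; volume = 90,390 L
S = 1,846,836 / 90,390 = 20.4319 PSU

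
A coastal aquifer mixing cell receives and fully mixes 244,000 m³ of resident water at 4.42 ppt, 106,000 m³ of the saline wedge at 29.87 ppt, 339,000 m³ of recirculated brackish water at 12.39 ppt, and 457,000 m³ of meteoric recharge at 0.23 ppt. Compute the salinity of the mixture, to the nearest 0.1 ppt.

7.5 ppt

Total salt / total volume:
salt = 244,000×4.42 + 106,000×29.87 + 339,000×12.39 + 457,000×0.23 = 1,078,480 + 3,166,220 + 4,200,210 + 105,110 = 8,550,020
volume = 244,000 + 106,000 + 339,000 + 457,000 = 1,146,000 m³
S = 8,550,020 / 1,146,000 = 7.461 ppt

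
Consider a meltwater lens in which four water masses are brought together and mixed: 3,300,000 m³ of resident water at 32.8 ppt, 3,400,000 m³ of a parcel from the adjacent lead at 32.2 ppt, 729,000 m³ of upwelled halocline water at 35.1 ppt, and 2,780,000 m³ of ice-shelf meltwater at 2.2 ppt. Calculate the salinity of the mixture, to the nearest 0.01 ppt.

Total salt / total volume:
salt = 3,300,000×32.8 + 3,400,000×32.2 + 729,000×35.1 + 2,780,000×2.2 = 108,240,000 + 109,480,000 + 25,587,900 + 6,116,000 = 249,423,900
volume = 3,300,000 + 3,400,000 + 729,000 + 2,780,000 = 10,209,000 m³
S = 249,423,900 / 10,209,000 = 24.4318 ppt

24.43 ppt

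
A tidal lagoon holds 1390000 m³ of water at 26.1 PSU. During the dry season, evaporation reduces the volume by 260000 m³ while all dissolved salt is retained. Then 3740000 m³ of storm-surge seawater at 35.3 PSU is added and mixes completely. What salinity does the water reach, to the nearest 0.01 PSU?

34.56 PSU

After evaporation: salt = 1,390,000×26.1 = 36,279,000; volume = 1,390,000 − 260,000 = 1,130,000 m³
After mixing: salt = 36,279,000 + 3,740,000×35.3 = 168,301,000; volume = 1,130,000 + 3,740,000 = 4,870,000 m³
S = 168,301,000 / 4,870,000 = 34.5587 PSU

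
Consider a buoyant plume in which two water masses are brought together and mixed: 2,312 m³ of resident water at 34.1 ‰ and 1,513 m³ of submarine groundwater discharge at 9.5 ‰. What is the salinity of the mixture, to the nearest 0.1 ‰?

24.4 ‰

Mass of salt is conserved:
salt = 2,312×34.1 + 1,513×9.5 = 78,839.2 + 14,373.5 = 93,212.7
volume = 2,312 + 1,513 = 3,825 m³
S = 93,212.7 / 3,825 = 24.369 ‰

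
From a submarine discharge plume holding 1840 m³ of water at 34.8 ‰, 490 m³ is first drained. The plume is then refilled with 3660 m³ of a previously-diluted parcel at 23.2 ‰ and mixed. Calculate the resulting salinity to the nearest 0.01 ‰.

Remaining after removal: 1,350 m³ at 34.8 ‰ (salt = 46,980)
After addition: salt = 46,980 + 3,660×23.2 = 131,892; volume = 5,010 m³
S = 131,892 / 5,010 = 26.3257 ‰

26.33 ‰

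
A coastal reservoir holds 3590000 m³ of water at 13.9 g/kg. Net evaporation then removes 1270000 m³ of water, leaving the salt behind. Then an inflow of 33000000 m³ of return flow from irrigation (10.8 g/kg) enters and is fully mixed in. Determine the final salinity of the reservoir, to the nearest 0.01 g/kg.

After evaporation: salt = 3,590,000×13.9 = 49,901,000; volume = 3,590,000 − 1,270,000 = 2,320,000 m³
After mixing: salt = 49,901,000 + 33,000,000×10.8 = 406,301,000; volume = 2,320,000 + 33,000,000 = 35,320,000 m³
S = 406,301,000 / 35,320,000 = 11.5034 g/kg

11.50 g/kg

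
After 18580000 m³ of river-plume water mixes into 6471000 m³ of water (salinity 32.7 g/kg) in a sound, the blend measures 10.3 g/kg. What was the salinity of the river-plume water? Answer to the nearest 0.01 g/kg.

2.50 g/kg

Salt balance: 6,471,000×32.7 + 18,580,000×S = 25,051,000×10.3
211,601,700 + 18,580,000·S = 258,025,300
S = (258,025,300 − 211,601,700) / 18,580,000 = 2.4986 g/kg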